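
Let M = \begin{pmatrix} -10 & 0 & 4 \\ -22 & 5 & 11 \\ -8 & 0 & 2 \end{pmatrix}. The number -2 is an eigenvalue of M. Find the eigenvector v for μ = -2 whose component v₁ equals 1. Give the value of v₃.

M + 2I = [[-8, 0, 4], [-22, 7, 11], [-8, 0, 4]].
Solving (M + 2I)v = 0 gives the eigenspace spanned by (1, 0, 2).
With v₁ = 1, v = (1, 0, 2), so v₃ = 2.

2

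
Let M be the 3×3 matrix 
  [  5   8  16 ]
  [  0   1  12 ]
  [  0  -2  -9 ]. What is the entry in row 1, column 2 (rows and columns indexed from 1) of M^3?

152

Characteristic polynomial: μ^3 + 3μ^2 - 25μ - 75 = (μ - 5)(μ + 3)(μ + 5), so the eigenvalues are -5, -3, 5.
μ=5: eigenvector (1, 0, 0).
μ=-3: eigenvector (-1, 3, -1).
μ=-5: eigenvector (0, -2, 1).
P = [[1, -1, 0], [0, 3, -2], [0, -1, 1]], D = diag(5, -3, -5), P⁻¹ = [[1, 1, 2], [0, 1, 2], [0, 1, 3]].
M³ = P·diag(125, -27, -125)·P⁻¹ = [[125, 152, 304], [0, 169, 588], [0, -98, -321]].
The requested entry is 152.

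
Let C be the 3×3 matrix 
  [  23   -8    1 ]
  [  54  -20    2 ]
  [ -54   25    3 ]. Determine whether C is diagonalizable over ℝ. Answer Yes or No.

No

Characteristic polynomial: p(s) = s^3 - 6s^2 - 15s + 100 = (s - 5)^2(s + 4).
s = 5 has algebraic multiplicity 2; rank(C − 5I) = 2, so geometric multiplicity = 1.
Geometric multiplicity < algebraic multiplicity, so C is not diagonalizable.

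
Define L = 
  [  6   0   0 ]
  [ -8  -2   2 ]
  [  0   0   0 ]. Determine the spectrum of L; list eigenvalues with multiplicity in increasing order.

Characteristic polynomial: p(μ) = μ^3 - 4μ^2 - 12μ = μ(μ - 6)(μ + 2).
Roots (with multiplicity): -2, 0, 6.

-2, 0, 6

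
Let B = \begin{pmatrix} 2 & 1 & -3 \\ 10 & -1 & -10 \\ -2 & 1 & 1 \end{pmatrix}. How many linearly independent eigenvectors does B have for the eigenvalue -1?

1

B + 1I = [[3, 1, -3], [10, 0, -10], [-2, 1, 2]].
This matrix has rank 2, so its null space has dimension 3 − 2 = 1.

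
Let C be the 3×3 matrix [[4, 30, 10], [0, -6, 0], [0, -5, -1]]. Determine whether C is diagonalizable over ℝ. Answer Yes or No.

Characteristic polynomial: p(t) = t^3 + 3t^2 - 22t - 24 = (t - 4)(t + 1)(t + 6).
All 3 eigenvalues are distinct, so C is diagonalizable.

Yes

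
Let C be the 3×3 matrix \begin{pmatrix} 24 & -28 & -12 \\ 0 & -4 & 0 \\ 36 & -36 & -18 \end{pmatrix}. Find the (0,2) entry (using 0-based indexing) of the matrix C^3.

-432

Characteristic polynomial: λ^3 - 2λ^2 - 24λ = λ(λ - 6)(λ + 4), so the eigenvalues are -4, 0, 6.
λ=0: eigenvector (1, 0, 2).
λ=-4: eigenvector (1, 1, 0).
λ=6: eigenvector (-2, 0, -3).
P = [[1, 1, -2], [0, 1, 0], [2, 0, -3]], D = diag(0, -4, 6), P⁻¹ = [[-3, 3, 2], [0, 1, 0], [-2, 2, 1]].
C³ = P·diag(0, -64, 216)·P⁻¹ = [[864, -928, -432], [0, -64, 0], [1296, -1296, -648]].
The requested entry is -432.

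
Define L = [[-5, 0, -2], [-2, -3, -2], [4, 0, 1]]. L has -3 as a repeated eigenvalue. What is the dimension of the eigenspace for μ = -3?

2

L + 3I = [[-2, 0, -2], [-2, 0, -2], [4, 0, 4]].
This matrix has rank 1, so its null space has dimension 3 − 1 = 2.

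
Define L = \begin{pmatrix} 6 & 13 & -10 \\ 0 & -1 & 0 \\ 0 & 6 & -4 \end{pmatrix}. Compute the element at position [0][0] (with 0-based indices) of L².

Characteristic polynomial: t^3 - t^2 - 26t - 24 = (t - 6)(t + 1)(t + 4), so the eigenvalues are -4, -1, 6.
t=6: eigenvector (1, 0, 0).
t=-4: eigenvector (-1, 0, -1).
t=-1: eigenvector (1, 1, 2).
P = [[1, -1, 1], [0, 0, 1], [0, -1, 2]], D = diag(6, -4, -1), P⁻¹ = [[1, 1, -1], [0, 2, -1], [0, 1, 0]].
L² = P·diag(36, 16, 1)·P⁻¹ = [[36, 5, -20], [0, 1, 0], [0, -30, 16]].
The requested entry is 36.

36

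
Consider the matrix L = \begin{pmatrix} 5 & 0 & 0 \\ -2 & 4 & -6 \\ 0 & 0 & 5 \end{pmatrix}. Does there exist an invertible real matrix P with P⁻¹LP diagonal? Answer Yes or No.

Yes

Characteristic polynomial: p(λ) = λ^3 - 14λ^2 + 65λ - 100 = (λ - 5)^2(λ - 4).
λ = 5 has algebraic multiplicity 2; rank(L − 5I) = 1, so geometric multiplicity = 2.
Every eigenvalue has geometric = algebraic multiplicity, so L is diagonalizable.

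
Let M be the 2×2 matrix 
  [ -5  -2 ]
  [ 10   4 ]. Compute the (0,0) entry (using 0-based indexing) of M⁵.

Characteristic polynomial: s^2 + s = s(s + 1), so the eigenvalues are -1, 0.
s=-1: eigenvector (1, -2).
s=0: eigenvector (-2, 5).
P = [[1, -2], [-2, 5]], D = diag(-1, 0), P⁻¹ = [[5, 2], [2, 1]].
M⁵ = P·diag(-1, 0)·P⁻¹ = [[-5, -2], [10, 4]].
The requested entry is -5.

-5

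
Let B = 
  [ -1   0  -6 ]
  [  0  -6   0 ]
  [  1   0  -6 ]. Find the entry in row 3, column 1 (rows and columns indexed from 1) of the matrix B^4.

-175

Characteristic polynomial: s^3 + 13s^2 + 54s + 72 = (s + 3)(s + 4)(s + 6), so the eigenvalues are -6, -4, -3.
s=-6: eigenvector (0, 1, 0).
s=-3: eigenvector (3, 0, 1).
s=-4: eigenvector (2, 0, 1).
P = [[0, 3, 2], [1, 0, 0], [0, 1, 1]], D = diag(-6, -3, -4), P⁻¹ = [[0, 1, 0], [1, 0, -2], [-1, 0, 3]].
B⁴ = P·diag(1296, 81, 256)·P⁻¹ = [[-269, 0, 1050], [0, 1296, 0], [-175, 0, 606]].
The requested entry is -175.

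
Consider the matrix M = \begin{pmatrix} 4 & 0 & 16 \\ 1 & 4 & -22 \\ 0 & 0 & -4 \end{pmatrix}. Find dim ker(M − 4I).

M − 4I = [[0, 0, 16], [1, 0, -22], [0, 0, -8]].
This matrix has rank 2, so its null space has dimension 3 − 2 = 1.

1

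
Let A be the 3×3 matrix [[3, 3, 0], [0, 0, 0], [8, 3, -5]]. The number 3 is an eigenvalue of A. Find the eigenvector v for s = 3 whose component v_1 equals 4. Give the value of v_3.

A − 3I = [[0, 3, 0], [0, -3, 0], [8, 3, -8]].
Solving (A − 3I)v = 0 gives the eigenspace spanned by (4, 0, 4).
With v_1 = 4, v = (4, 0, 4), so v_3 = 4.

4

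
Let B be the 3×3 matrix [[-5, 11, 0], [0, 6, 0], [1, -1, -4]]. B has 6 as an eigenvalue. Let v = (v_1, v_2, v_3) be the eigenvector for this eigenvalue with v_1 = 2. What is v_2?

B − 6I = [[-11, 11, 0], [0, 0, 0], [1, -1, -10]].
Solving (B − 6I)v = 0 gives the eigenspace spanned by (2, 2, 0).
With v_1 = 2, v = (2, 2, 0), so v_2 = 2.

2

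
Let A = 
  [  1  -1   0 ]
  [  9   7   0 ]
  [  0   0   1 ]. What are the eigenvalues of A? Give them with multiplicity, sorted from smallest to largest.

1, 4, 4

Characteristic polynomial: p(λ) = λ^3 - 9λ^2 + 24λ - 16 = (λ - 4)^2(λ - 1).
Roots (with multiplicity): 1, 4, 4.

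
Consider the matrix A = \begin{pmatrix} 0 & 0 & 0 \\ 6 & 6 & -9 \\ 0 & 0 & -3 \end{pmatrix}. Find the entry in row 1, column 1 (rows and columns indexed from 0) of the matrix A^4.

1296

Characteristic polynomial: μ^3 - 3μ^2 - 18μ = μ(μ - 6)(μ + 3), so the eigenvalues are -3, 0, 6.
μ=6: eigenvector (0, 1, 0).
μ=0: eigenvector (1, -1, 0).
μ=-3: eigenvector (0, 1, 1).
P = [[0, 1, 0], [1, -1, 1], [0, 0, 1]], D = diag(6, 0, -3), P⁻¹ = [[1, 1, -1], [1, 0, 0], [0, 0, 1]].
A⁴ = P·diag(1296, 0, 81)·P⁻¹ = [[0, 0, 0], [1296, 1296, -1215], [0, 0, 81]].
The requested entry is 1296.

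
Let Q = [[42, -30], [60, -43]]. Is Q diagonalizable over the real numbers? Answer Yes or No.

Yes

Characteristic polynomial: p(r) = r^2 + r - 6 = (r - 2)(r + 3).
All 2 eigenvalues are distinct, so Q is diagonalizable.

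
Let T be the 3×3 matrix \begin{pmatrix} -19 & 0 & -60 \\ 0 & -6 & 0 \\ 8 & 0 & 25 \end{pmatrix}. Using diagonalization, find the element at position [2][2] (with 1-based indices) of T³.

-216

Characteristic polynomial: μ^3 - 31μ + 30 = (μ - 5)(μ - 1)(μ + 6), so the eigenvalues are -6, 1, 5.
μ=5: eigenvector (-5, 0, 2).
μ=-6: eigenvector (0, 1, 0).
μ=1: eigenvector (-3, 0, 1).
P = [[-5, 0, -3], [0, 1, 0], [2, 0, 1]], D = diag(5, -6, 1), P⁻¹ = [[1, 0, 3], [0, 1, 0], [-2, 0, -5]].
T³ = P·diag(125, -216, 1)·P⁻¹ = [[-619, 0, -1860], [0, -216, 0], [248, 0, 745]].
The requested entry is -216.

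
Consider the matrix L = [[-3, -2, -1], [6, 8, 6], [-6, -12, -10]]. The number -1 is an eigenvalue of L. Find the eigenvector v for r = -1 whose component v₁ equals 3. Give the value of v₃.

L + 1I = [[-2, -2, -1], [6, 9, 6], [-6, -12, -9]].
Solving (L + 1I)v = 0 gives the eigenspace spanned by (3, -6, 6).
With v₁ = 3, v = (3, -6, 6), so v₃ = 6.

6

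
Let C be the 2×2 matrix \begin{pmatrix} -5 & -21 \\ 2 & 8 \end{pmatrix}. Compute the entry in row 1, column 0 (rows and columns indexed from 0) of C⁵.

62

Characteristic polynomial: μ^2 - 3μ + 2 = (μ - 2)(μ - 1), so the eigenvalues are 1, 2.
μ=1: eigenvector (7, -2).
μ=2: eigenvector (-3, 1).
P = [[7, -3], [-2, 1]], D = diag(1, 2), P⁻¹ = [[1, 3], [2, 7]].
C⁵ = P·diag(1, 32)·P⁻¹ = [[-185, -651], [62, 218]].
The requested entry is 62.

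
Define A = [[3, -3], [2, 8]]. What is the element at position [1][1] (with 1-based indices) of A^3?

Characteristic polynomial: s^2 - 11s + 30 = (s - 6)(s - 5), so the eigenvalues are 5, 6.
s=5: eigenvector (3, -2).
s=6: eigenvector (-1, 1).
P = [[3, -1], [-2, 1]], D = diag(5, 6), P⁻¹ = [[1, 1], [2, 3]].
A³ = P·diag(125, 216)·P⁻¹ = [[-57, -273], [182, 398]].
The requested entry is -57.

-57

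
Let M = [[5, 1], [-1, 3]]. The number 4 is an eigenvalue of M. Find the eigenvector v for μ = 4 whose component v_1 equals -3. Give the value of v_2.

3

M − 4I = [[1, 1], [-1, -1]].
Solving (M − 4I)v = 0 gives the eigenspace spanned by (-3, 3).
With v_1 = -3, v = (-3, 3), so v_2 = 3.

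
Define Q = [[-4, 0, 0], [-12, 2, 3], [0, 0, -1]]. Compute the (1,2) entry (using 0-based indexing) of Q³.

Characteristic polynomial: s^3 + 3s^2 - 6s - 8 = (s - 2)(s + 1)(s + 4), so the eigenvalues are -4, -1, 2.
s=-4: eigenvector (1, 2, 0).
s=2: eigenvector (0, 1, 0).
s=-1: eigenvector (0, -1, 1).
P = [[1, 0, 0], [2, 1, -1], [0, 0, 1]], D = diag(-4, 2, -1), P⁻¹ = [[1, 0, 0], [-2, 1, 1], [0, 0, 1]].
Q³ = P·diag(-64, 8, -1)·P⁻¹ = [[-64, 0, 0], [-144, 8, 9], [0, 0, -1]].
The requested entry is 9.

9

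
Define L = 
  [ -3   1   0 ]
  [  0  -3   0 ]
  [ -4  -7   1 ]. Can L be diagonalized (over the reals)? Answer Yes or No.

Characteristic polynomial: p(s) = s^3 + 5s^2 + 3s - 9 = (s - 1)(s + 3)^2.
s = -3 has algebraic multiplicity 2; rank(L + 3I) = 2, so geometric multiplicity = 1.
Geometric multiplicity < algebraic multiplicity, so L is not diagonalizable.

No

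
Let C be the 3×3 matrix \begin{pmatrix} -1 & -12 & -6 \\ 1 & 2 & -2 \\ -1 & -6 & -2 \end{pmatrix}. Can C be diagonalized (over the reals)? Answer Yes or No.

Characteristic polynomial: p(t) = t^3 + t^2 - 10t + 8 = (t - 2)(t - 1)(t + 4).
All 3 eigenvalues are distinct, so C is diagonalizable.

Yes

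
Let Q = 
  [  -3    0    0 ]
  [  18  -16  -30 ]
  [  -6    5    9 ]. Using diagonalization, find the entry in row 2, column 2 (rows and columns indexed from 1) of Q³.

-646

Characteristic polynomial: s^3 + 10s^2 + 27s + 18 = (s + 1)(s + 3)(s + 6), so the eigenvalues are -6, -3, -1.
s=-3: eigenvector (1, 6, -2).
s=-6: eigenvector (0, 3, -1).
s=-1: eigenvector (0, -2, 1).
P = [[1, 0, 0], [6, 3, -2], [-2, -1, 1]], D = diag(-3, -6, -1), P⁻¹ = [[1, 0, 0], [-2, 1, 2], [0, 1, 3]].
Q³ = P·diag(-27, -216, -1)·P⁻¹ = [[-27, 0, 0], [1134, -646, -1290], [-378, 215, 429]].
The requested entry is -646.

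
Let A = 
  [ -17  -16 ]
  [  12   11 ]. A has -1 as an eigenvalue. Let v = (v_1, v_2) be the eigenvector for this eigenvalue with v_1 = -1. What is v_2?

1

A + 1I = [[-16, -16], [12, 12]].
Solving (A + 1I)v = 0 gives the eigenspace spanned by (-1, 1).
With v_1 = -1, v = (-1, 1), so v_2 = 1.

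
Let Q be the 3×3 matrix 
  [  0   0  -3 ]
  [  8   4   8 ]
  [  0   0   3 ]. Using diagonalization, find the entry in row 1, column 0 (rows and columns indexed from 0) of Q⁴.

512

Characteristic polynomial: t^3 - 7t^2 + 12t = t(t - 4)(t - 3), so the eigenvalues are 0, 3, 4.
t=0: eigenvector (1, -2, 0).
t=4: eigenvector (0, 1, 0).
t=3: eigenvector (-1, 0, 1).
P = [[1, 0, -1], [-2, 1, 0], [0, 0, 1]], D = diag(0, 4, 3), P⁻¹ = [[1, 0, 1], [2, 1, 2], [0, 0, 1]].
Q⁴ = P·diag(0, 256, 81)·P⁻¹ = [[0, 0, -81], [512, 256, 512], [0, 0, 81]].
The requested entry is 512.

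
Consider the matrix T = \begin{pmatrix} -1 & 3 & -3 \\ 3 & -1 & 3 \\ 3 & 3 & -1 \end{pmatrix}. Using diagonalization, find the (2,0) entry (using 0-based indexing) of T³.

9

Characteristic polynomial: s^3 + 3s^2 - 6s - 8 = (s - 2)(s + 1)(s + 4), so the eigenvalues are -4, -1, 2.
s=-4: eigenvector (-1, 1, 0).
s=2: eigenvector (0, 1, 1).
s=-1: eigenvector (-1, 1, 1).
P = [[-1, 0, -1], [1, 1, 1], [0, 1, 1]], D = diag(-4, 2, -1), P⁻¹ = [[0, 1, -1], [1, 1, 0], [-1, -1, 1]].
T³ = P·diag(-64, 8, -1)·P⁻¹ = [[-1, 63, -63], [9, -55, 63], [9, 9, -1]].
The requested entry is 9.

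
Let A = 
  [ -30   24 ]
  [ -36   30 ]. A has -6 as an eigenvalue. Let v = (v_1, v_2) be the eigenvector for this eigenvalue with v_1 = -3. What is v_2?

A + 6I = [[-24, 24], [-36, 36]].
Solving (A + 6I)v = 0 gives the eigenspace spanned by (-3, -3).
With v_1 = -3, v = (-3, -3), so v_2 = -3.

-3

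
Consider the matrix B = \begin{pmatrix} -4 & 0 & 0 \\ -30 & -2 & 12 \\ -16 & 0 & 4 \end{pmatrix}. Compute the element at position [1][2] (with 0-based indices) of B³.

Characteristic polynomial: t^3 + 2t^2 - 16t - 32 = (t - 4)(t + 2)(t + 4), so the eigenvalues are -4, -2, 4.
t=-4: eigenvector (1, 3, 2).
t=-2: eigenvector (0, 1, 0).
t=4: eigenvector (0, 2, 1).
P = [[1, 0, 0], [3, 1, 2], [2, 0, 1]], D = diag(-4, -2, 4), P⁻¹ = [[1, 0, 0], [1, 1, -2], [-2, 0, 1]].
B³ = P·diag(-64, -8, 64)·P⁻¹ = [[-64, 0, 0], [-456, -8, 144], [-256, 0, 64]].
The requested entry is 144.

144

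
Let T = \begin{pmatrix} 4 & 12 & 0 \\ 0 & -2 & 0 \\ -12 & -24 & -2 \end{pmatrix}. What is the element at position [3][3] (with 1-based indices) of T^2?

4

Characteristic polynomial: r^3 - 12r - 16 = (r - 4)(r + 2)^2, so the eigenvalues are -2, -2, 4.
r=4: eigenvector (1, 0, -2).
r=-2: eigenvector (-2, 1, -2).
r=-2: eigenvector (0, 0, 1).
P = [[1, -2, 0], [0, 1, 0], [-2, -2, 1]], D = diag(4, -2, -2), P⁻¹ = [[1, 2, 0], [0, 1, 0], [2, 6, 1]].
T² = P·diag(16, 4, 4)·P⁻¹ = [[16, 24, 0], [0, 4, 0], [-24, -48, 4]].
The requested entry is 4.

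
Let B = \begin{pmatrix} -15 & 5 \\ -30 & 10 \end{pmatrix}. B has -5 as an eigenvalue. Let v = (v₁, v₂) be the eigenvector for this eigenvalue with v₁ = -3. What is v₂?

B + 5I = [[-10, 5], [-30, 15]].
Solving (B + 5I)v = 0 gives the eigenspace spanned by (-3, -6).
With v₁ = -3, v = (-3, -6), so v₂ = -6.

-6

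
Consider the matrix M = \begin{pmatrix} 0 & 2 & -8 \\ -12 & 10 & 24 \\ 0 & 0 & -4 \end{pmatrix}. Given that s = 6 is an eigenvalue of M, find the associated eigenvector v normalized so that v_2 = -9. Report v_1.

M − 6I = [[-6, 2, -8], [-12, 4, 24], [0, 0, -10]].
Solving (M − 6I)v = 0 gives the eigenspace spanned by (-3, -9, 0).
With v_2 = -9, v = (-3, -9, 0), so v_1 = -3.

-3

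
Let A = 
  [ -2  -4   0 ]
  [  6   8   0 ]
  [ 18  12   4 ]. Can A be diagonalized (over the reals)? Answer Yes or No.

Characteristic polynomial: p(r) = r^3 - 10r^2 + 32r - 32 = (r - 4)^2(r - 2).
r = 4 has algebraic multiplicity 2; rank(A − 4I) = 1, so geometric multiplicity = 2.
Every eigenvalue has geometric = algebraic multiplicity, so A is diagonalizable.

Yes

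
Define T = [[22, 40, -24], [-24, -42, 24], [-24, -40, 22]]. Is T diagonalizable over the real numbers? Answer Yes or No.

Characteristic polynomial: p(s) = s^3 - 2s^2 - 20s - 24 = (s - 6)(s + 2)^2.
s = -2 has algebraic multiplicity 2; rank(T + 2I) = 1, so geometric multiplicity = 2.
Every eigenvalue has geometric = algebraic multiplicity, so T is diagonalizable.

Yes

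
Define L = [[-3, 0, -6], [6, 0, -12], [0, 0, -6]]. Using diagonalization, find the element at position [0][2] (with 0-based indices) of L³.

Characteristic polynomial: t^3 + 9t^2 + 18t = t(t + 3)(t + 6), so the eigenvalues are -6, -3, 0.
t=-3: eigenvector (1, -2, 0).
t=0: eigenvector (0, 1, 0).
t=-6: eigenvector (2, 0, 1).
P = [[1, 0, 2], [-2, 1, 0], [0, 0, 1]], D = diag(-3, 0, -6), P⁻¹ = [[1, 0, -2], [2, 1, -4], [0, 0, 1]].
L³ = P·diag(-27, 0, -216)·P⁻¹ = [[-27, 0, -378], [54, 0, -108], [0, 0, -216]].
The requested entry is -378.

-378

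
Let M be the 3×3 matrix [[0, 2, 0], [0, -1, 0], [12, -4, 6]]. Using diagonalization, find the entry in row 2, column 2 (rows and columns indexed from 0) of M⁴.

1296

Characteristic polynomial: λ^3 - 5λ^2 - 6λ = λ(λ - 6)(λ + 1), so the eigenvalues are -1, 0, 6.
λ=0: eigenvector (1, 0, -2).
λ=-1: eigenvector (-2, 1, 4).
λ=6: eigenvector (0, 0, 1).
P = [[1, -2, 0], [0, 1, 0], [-2, 4, 1]], D = diag(0, -1, 6), P⁻¹ = [[1, 2, 0], [0, 1, 0], [2, 0, 1]].
M⁴ = P·diag(0, 1, 1296)·P⁻¹ = [[0, -2, 0], [0, 1, 0], [2592, 4, 1296]].
The requested entry is 1296.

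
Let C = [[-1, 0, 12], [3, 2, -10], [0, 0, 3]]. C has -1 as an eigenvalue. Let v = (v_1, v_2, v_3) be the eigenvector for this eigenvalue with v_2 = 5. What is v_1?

-5

C + 1I = [[0, 0, 12], [3, 3, -10], [0, 0, 4]].
Solving (C + 1I)v = 0 gives the eigenspace spanned by (-5, 5, 0).
With v_2 = 5, v = (-5, 5, 0), so v_1 = -5.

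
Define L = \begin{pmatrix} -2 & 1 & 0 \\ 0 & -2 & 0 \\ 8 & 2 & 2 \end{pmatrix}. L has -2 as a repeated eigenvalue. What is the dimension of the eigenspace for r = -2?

L + 2I = [[0, 1, 0], [0, 0, 0], [8, 2, 4]].
This matrix has rank 2, so its null space has dimension 3 − 2 = 1.

1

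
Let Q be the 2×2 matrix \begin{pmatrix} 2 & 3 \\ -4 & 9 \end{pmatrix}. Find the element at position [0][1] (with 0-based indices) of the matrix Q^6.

93093

Characteristic polynomial: μ^2 - 11μ + 30 = (μ - 6)(μ - 5), so the eigenvalues are 5, 6.
μ=5: eigenvector (1, 1).
μ=6: eigenvector (3, 4).
P = [[1, 3], [1, 4]], D = diag(5, 6), P⁻¹ = [[4, -3], [-1, 1]].
Q⁶ = P·diag(15625, 46656)·P⁻¹ = [[-77468, 93093], [-124124, 139749]].
The requested entry is 93093.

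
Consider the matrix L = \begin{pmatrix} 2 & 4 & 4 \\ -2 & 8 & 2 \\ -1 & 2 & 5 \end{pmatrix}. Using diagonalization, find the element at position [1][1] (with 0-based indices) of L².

Characteristic polynomial: μ^3 - 15μ^2 + 74μ - 120 = (μ - 6)(μ - 5)(μ - 4), so the eigenvalues are 4, 5, 6.
μ=6: eigenvector (-3, -2, -1).
μ=5: eigenvector (4, 2, 1).
μ=4: eigenvector (2, 1, 0).
P = [[-3, 4, 2], [-2, 2, 1], [-1, 1, 0]], D = diag(6, 5, 4), P⁻¹ = [[1, -2, 0], [1, -2, 1], [0, 1, -2]].
L² = P·diag(36, 25, 16)·P⁻¹ = [[-8, 48, 36], [-22, 60, 18], [-11, 22, 25]].
The requested entry is 60.

60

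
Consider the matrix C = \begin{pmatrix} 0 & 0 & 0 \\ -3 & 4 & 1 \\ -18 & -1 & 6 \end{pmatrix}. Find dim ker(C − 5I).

1

C − 5I = [[-5, 0, 0], [-3, -1, 1], [-18, -1, 1]].
This matrix has rank 2, so its null space has dimension 3 − 2 = 1.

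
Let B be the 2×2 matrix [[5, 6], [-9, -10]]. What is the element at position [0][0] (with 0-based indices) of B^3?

Characteristic polynomial: λ^2 + 5λ + 4 = (λ + 1)(λ + 4), so the eigenvalues are -4, -1.
λ=-4: eigenvector (-2, 3).
λ=-1: eigenvector (-1, 1).
P = [[-2, -1], [3, 1]], D = diag(-4, -1), P⁻¹ = [[1, 1], [-3, -2]].
B³ = P·diag(-64, -1)·P⁻¹ = [[125, 126], [-189, -190]].
The requested entry is 125.

125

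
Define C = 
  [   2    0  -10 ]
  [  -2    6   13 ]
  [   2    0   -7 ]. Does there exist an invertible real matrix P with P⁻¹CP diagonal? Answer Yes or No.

Yes

Characteristic polynomial: p(λ) = λ^3 - λ^2 - 24λ - 36 = (λ - 6)(λ + 2)(λ + 3).
All 3 eigenvalues are distinct, so C is diagonalizable.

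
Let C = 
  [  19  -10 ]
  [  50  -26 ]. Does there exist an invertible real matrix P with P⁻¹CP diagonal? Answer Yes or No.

Characteristic polynomial: p(s) = s^2 + 7s + 6 = (s + 1)(s + 6).
All 2 eigenvalues are distinct, so C is diagonalizable.

Yes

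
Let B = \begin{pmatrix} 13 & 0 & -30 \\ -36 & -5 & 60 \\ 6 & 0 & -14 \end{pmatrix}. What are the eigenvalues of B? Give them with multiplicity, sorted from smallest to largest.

-5, -2, 1

Characteristic polynomial: p(t) = t^3 + 6t^2 + 3t - 10 = (t - 1)(t + 2)(t + 5).
Roots (with multiplicity): -5, -2, 1.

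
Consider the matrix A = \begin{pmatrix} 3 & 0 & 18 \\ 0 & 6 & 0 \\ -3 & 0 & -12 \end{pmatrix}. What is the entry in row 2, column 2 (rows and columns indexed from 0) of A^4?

Characteristic polynomial: μ^3 + 3μ^2 - 36μ - 108 = (μ - 6)(μ + 3)(μ + 6), so the eigenvalues are -6, -3, 6.
μ=-3: eigenvector (3, 0, -1).
μ=6: eigenvector (0, 1, 0).
μ=-6: eigenvector (-2, 0, 1).
P = [[3, 0, -2], [0, 1, 0], [-1, 0, 1]], D = diag(-3, 6, -6), P⁻¹ = [[1, 0, 2], [0, 1, 0], [1, 0, 3]].
A⁴ = P·diag(81, 1296, 1296)·P⁻¹ = [[-2349, 0, -7290], [0, 1296, 0], [1215, 0, 3726]].
The requested entry is 3726.

3726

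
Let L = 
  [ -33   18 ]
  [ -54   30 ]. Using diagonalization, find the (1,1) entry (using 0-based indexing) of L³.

Characteristic polynomial: μ^2 + 3μ - 18 = (μ - 3)(μ + 6), so the eigenvalues are -6, 3.
μ=3: eigenvector (-1, -2).
μ=-6: eigenvector (-2, -3).
P = [[-1, -2], [-2, -3]], D = diag(3, -6), P⁻¹ = [[3, -2], [-2, 1]].
L³ = P·diag(27, -216)·P⁻¹ = [[-945, 486], [-1458, 756]].
The requested entry is 756.

756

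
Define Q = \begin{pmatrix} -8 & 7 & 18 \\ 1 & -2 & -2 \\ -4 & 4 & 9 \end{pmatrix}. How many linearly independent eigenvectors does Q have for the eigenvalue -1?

Q + 1I = [[-7, 7, 18], [1, -1, -2], [-4, 4, 10]].
This matrix has rank 2, so its null space has dimension 3 − 2 = 1.

1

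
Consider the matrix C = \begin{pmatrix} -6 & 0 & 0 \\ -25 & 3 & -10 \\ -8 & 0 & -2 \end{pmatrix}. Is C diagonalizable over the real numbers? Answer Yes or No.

Characteristic polynomial: p(λ) = λ^3 + 5λ^2 - 12λ - 36 = (λ - 3)(λ + 2)(λ + 6).
All 3 eigenvalues are distinct, so C is diagonalizable.

Yes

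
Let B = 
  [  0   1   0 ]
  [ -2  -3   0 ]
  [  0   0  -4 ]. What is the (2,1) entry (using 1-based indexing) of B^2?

6

Characteristic polynomial: s^3 + 7s^2 + 14s + 8 = (s + 1)(s + 2)(s + 4), so the eigenvalues are -4, -2, -1.
s=-4: eigenvector (0, 0, 1).
s=-1: eigenvector (1, -1, 0).
s=-2: eigenvector (1, -2, 0).
P = [[0, 1, 1], [0, -1, -2], [1, 0, 0]], D = diag(-4, -1, -2), P⁻¹ = [[0, 0, 1], [2, 1, 0], [-1, -1, 0]].
B² = P·diag(16, 1, 4)·P⁻¹ = [[-2, -3, 0], [6, 7, 0], [0, 0, 16]].
The requested entry is 6.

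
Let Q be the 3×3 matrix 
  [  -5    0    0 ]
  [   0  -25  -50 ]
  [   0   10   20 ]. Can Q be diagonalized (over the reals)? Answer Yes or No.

Yes

Characteristic polynomial: p(t) = t^3 + 10t^2 + 25t = t(t + 5)^2.
t = -5 has algebraic multiplicity 2; rank(Q + 5I) = 1, so geometric multiplicity = 2.
Every eigenvalue has geometric = algebraic multiplicity, so Q is diagonalizable.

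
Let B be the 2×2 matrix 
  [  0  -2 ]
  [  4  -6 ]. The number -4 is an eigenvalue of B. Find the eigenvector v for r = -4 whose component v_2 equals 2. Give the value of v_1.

B + 4I = [[4, -2], [4, -2]].
Solving (B + 4I)v = 0 gives the eigenspace spanned by (1, 2).
With v_2 = 2, v = (1, 2), so v_1 = 1.

1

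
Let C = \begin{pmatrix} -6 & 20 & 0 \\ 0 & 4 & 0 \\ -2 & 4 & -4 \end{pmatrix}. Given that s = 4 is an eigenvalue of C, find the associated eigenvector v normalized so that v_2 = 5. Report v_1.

C − 4I = [[-10, 20, 0], [0, 0, 0], [-2, 4, -8]].
Solving (C − 4I)v = 0 gives the eigenspace spanned by (10, 5, 0).
With v_2 = 5, v = (10, 5, 0), so v_1 = 10.

10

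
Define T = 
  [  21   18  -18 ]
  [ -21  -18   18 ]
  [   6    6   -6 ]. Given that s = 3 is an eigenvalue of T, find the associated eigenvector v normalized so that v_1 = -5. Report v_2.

T − 3I = [[18, 18, -18], [-21, -21, 18], [6, 6, -9]].
Solving (T − 3I)v = 0 gives the eigenspace spanned by (-5, 5, 0).
With v_1 = -5, v = (-5, 5, 0), so v_2 = 5.

5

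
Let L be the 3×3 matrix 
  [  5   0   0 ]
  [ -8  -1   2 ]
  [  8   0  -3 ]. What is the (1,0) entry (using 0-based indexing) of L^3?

-152

Characteristic polynomial: r^3 - r^2 - 17r - 15 = (r - 5)(r + 1)(r + 3), so the eigenvalues are -3, -1, 5.
r=-1: eigenvector (0, 1, 0).
r=5: eigenvector (1, -1, 1).
r=-3: eigenvector (0, -1, 1).
P = [[0, 1, 0], [1, -1, -1], [0, 1, 1]], D = diag(-1, 5, -3), P⁻¹ = [[0, 1, 1], [1, 0, 0], [-1, 0, 1]].
L³ = P·diag(-1, 125, -27)·P⁻¹ = [[125, 0, 0], [-152, -1, 26], [152, 0, -27]].
The requested entry is -152.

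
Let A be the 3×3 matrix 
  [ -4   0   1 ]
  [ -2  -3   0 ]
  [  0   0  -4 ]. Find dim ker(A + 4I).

A + 4I = [[0, 0, 1], [-2, 1, 0], [0, 0, 0]].
This matrix has rank 2, so its null space has dimension 3 − 2 = 1.

1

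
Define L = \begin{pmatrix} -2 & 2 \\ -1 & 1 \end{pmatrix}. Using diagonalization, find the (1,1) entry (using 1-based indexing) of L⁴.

2

Characteristic polynomial: r^2 + r = r(r + 1), so the eigenvalues are -1, 0.
r=0: eigenvector (1, 1).
r=-1: eigenvector (2, 1).
P = [[1, 2], [1, 1]], D = diag(0, -1), P⁻¹ = [[-1, 2], [1, -1]].
L⁴ = P·diag(0, 1)·P⁻¹ = [[2, -2], [1, -1]].
The requested entry is 2.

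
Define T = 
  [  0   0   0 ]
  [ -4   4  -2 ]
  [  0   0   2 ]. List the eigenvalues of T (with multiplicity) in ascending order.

Characteristic polynomial: p(r) = r^3 - 6r^2 + 8r = r(r - 4)(r - 2).
Roots (with multiplicity): 0, 2, 4.

0, 2, 4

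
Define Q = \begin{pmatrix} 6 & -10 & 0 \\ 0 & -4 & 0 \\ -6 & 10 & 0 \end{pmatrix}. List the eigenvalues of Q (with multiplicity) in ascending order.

-4, 0, 6

Characteristic polynomial: p(s) = s^3 - 2s^2 - 24s = s(s - 6)(s + 4).
Roots (with multiplicity): -4, 0, 6.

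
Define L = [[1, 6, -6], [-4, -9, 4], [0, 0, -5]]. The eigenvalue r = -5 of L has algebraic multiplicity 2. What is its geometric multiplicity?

2

L + 5I = [[6, 6, -6], [-4, -4, 4], [0, 0, 0]].
This matrix has rank 1, so its null space has dimension 3 − 1 = 2.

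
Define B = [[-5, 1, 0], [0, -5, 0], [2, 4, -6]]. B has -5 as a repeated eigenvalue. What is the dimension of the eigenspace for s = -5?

1

B + 5I = [[0, 1, 0], [0, 0, 0], [2, 4, -1]].
This matrix has rank 2, so its null space has dimension 3 − 2 = 1.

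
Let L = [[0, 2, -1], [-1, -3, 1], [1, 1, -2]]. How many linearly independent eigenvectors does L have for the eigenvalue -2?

L + 2I = [[2, 2, -1], [-1, -1, 1], [1, 1, 0]].
This matrix has rank 2, so its null space has dimension 3 − 2 = 1.

1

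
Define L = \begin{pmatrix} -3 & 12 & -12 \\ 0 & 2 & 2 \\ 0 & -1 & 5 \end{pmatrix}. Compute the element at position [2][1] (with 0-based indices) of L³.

Characteristic polynomial: r^3 - 4r^2 - 9r + 36 = (r - 4)(r - 3)(r + 3), so the eigenvalues are -3, 3, 4.
r=-3: eigenvector (1, 0, 0).
r=4: eigenvector (0, 1, 1).
r=3: eigenvector (-2, -2, -1).
P = [[1, 0, -2], [0, 1, -2], [0, 1, -1]], D = diag(-3, 4, 3), P⁻¹ = [[1, -2, 2], [0, -1, 2], [0, -1, 1]].
L³ = P·diag(-27, 64, 27)·P⁻¹ = [[-27, 108, -108], [0, -10, 74], [0, -37, 101]].
The requested entry is -37.

-37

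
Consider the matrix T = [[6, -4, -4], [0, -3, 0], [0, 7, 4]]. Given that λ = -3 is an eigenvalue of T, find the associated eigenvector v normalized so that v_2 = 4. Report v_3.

T + 3I = [[9, -4, -4], [0, 0, 0], [0, 7, 7]].
Solving (T + 3I)v = 0 gives the eigenspace spanned by (0, 4, -4).
With v_2 = 4, v = (0, 4, -4), so v_3 = -4.

-4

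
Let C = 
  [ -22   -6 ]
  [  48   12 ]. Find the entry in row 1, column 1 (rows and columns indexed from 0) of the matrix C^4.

Characteristic polynomial: r^2 + 10r + 24 = (r + 4)(r + 6), so the eigenvalues are -6, -4.
r=-6: eigenvector (3, -8).
r=-4: eigenvector (1, -3).
P = [[3, 1], [-8, -3]], D = diag(-6, -4), P⁻¹ = [[3, 1], [-8, -3]].
C⁴ = P·diag(1296, 256)·P⁻¹ = [[9616, 3120], [-24960, -8064]].
The requested entry is -8064.

-8064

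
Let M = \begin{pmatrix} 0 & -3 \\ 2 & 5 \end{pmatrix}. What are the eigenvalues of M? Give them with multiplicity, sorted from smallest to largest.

Characteristic polynomial: p(t) = t^2 - 5t + 6 = (t - 3)(t - 2).
Roots (with multiplicity): 2, 3.

2, 3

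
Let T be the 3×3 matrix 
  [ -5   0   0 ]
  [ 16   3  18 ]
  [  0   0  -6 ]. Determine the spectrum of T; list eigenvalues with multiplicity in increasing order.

-6, -5, 3

Characteristic polynomial: p(λ) = λ^3 + 8λ^2 - 3λ - 90 = (λ - 3)(λ + 5)(λ + 6).
Roots (with multiplicity): -6, -5, 3.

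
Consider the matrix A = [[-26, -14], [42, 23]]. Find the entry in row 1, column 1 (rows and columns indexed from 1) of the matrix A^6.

62308

Characteristic polynomial: μ^2 + 3μ - 10 = (μ - 2)(μ + 5), so the eigenvalues are -5, 2.
μ=-5: eigenvector (2, -3).
μ=2: eigenvector (-1, 2).
P = [[2, -1], [-3, 2]], D = diag(-5, 2), P⁻¹ = [[2, 1], [3, 2]].
A⁶ = P·diag(15625, 64)·P⁻¹ = [[62308, 31122], [-93366, -46619]].
The requested entry is 62308.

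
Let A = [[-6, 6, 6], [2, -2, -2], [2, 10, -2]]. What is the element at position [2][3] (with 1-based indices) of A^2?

20

Characteristic polynomial: μ^3 + 10μ^2 + 24μ = μ(μ + 4)(μ + 6), so the eigenvalues are -6, -4, 0.
μ=0: eigenvector (1, 0, 1).
μ=-4: eigenvector (-3, 1, -2).
μ=-6: eigenvector (-3, 1, -1).
P = [[1, -3, -3], [0, 1, 1], [1, -2, -1]], D = diag(0, -4, -6), P⁻¹ = [[1, 3, 0], [1, 2, -1], [-1, -1, 1]].
A² = P·diag(0, 16, 36)·P⁻¹ = [[60, 12, -60], [-20, -4, 20], [4, -28, -4]].
The requested entry is 20.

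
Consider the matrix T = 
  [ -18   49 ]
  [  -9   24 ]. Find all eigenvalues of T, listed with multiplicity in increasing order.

Characteristic polynomial: p(μ) = μ^2 - 6μ + 9 = (μ - 3)^2.
Roots (with multiplicity): 3, 3.

3, 3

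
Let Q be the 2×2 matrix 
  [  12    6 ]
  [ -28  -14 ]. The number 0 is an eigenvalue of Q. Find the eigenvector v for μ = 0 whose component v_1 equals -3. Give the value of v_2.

Q = [[12, 6], [-28, -14]].
Solving (Q)v = 0 gives the eigenspace spanned by (-3, 6).
With v_1 = -3, v = (-3, 6), so v_2 = 6.

6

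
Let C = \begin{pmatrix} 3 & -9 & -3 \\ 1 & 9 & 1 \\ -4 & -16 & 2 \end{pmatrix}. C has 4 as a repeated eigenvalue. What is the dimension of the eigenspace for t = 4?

C − 4I = [[-1, -9, -3], [1, 5, 1], [-4, -16, -2]].
This matrix has rank 2, so its null space has dimension 3 − 2 = 1.

1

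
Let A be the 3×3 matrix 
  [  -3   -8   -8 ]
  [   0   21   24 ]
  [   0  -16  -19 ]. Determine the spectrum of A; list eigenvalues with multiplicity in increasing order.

Characteristic polynomial: p(λ) = λ^3 + λ^2 - 21λ - 45 = (λ - 5)(λ + 3)^2.
Roots (with multiplicity): -3, -3, 5.

-3, -3, 5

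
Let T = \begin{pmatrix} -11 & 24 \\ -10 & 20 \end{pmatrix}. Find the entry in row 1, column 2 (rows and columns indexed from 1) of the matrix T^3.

Characteristic polynomial: r^2 - 9r + 20 = (r - 5)(r - 4), so the eigenvalues are 4, 5.
r=4: eigenvector (-8, -5).
r=5: eigenvector (-3, -2).
P = [[-8, -3], [-5, -2]], D = diag(4, 5), P⁻¹ = [[-2, 3], [5, -8]].
T³ = P·diag(64, 125)·P⁻¹ = [[-851, 1464], [-610, 1040]].
The requested entry is 1464.

1464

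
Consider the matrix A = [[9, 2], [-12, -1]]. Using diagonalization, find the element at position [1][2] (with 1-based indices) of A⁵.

Characteristic polynomial: t^2 - 8t + 15 = (t - 5)(t - 3), so the eigenvalues are 3, 5.
t=3: eigenvector (-1, 3).
t=5: eigenvector (1, -2).
P = [[-1, 1], [3, -2]], D = diag(3, 5), P⁻¹ = [[2, 1], [3, 1]].
A⁵ = P·diag(243, 3125)·P⁻¹ = [[8889, 2882], [-17292, -5521]].
The requested entry is 2882.

2882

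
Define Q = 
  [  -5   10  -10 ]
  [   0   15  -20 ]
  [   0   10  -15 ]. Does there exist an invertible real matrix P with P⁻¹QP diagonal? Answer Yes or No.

Yes

Characteristic polynomial: p(λ) = λ^3 + 5λ^2 - 25λ - 125 = (λ - 5)(λ + 5)^2.
λ = -5 has algebraic multiplicity 2; rank(Q + 5I) = 1, so geometric multiplicity = 2.
Every eigenvalue has geometric = algebraic multiplicity, so Q is diagonalizable.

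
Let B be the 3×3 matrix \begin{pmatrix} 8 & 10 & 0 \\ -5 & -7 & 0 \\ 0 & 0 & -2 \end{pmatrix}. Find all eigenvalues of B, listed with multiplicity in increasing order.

Characteristic polynomial: p(s) = s^3 + s^2 - 8s - 12 = (s - 3)(s + 2)^2.
Roots (with multiplicity): -2, -2, 3.

-2, -2, 3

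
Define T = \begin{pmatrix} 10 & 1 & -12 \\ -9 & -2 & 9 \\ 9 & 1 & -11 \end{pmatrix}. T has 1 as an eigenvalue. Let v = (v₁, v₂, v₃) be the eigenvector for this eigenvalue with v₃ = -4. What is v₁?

-6

T − 1I = [[9, 1, -12], [-9, -3, 9], [9, 1, -12]].
Solving (T − 1I)v = 0 gives the eigenspace spanned by (-6, 6, -4).
With v₃ = -4, v = (-6, 6, -4), so v₁ = -6.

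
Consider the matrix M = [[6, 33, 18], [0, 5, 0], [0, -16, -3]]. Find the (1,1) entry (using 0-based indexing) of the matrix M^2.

25

Characteristic polynomial: r^3 - 8r^2 - 3r + 90 = (r - 6)(r - 5)(r + 3), so the eigenvalues are -3, 5, 6.
r=5: eigenvector (3, 1, -2).
r=6: eigenvector (1, 0, 0).
r=-3: eigenvector (-2, 0, 1).
P = [[3, 1, -2], [1, 0, 0], [-2, 0, 1]], D = diag(5, 6, -3), P⁻¹ = [[0, 1, 0], [1, 1, 2], [0, 2, 1]].
M² = P·diag(25, 36, 9)·P⁻¹ = [[36, 75, 54], [0, 25, 0], [0, -32, 9]].
The requested entry is 25.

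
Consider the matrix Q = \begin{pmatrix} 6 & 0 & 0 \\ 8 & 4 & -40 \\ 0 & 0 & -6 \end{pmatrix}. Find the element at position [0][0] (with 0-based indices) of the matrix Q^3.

216

Characteristic polynomial: s^3 - 4s^2 - 36s + 144 = (s - 6)(s - 4)(s + 6), so the eigenvalues are -6, 4, 6.
s=-6: eigenvector (0, 4, 1).
s=4: eigenvector (0, 1, 0).
s=6: eigenvector (1, 4, 0).
P = [[0, 0, 1], [4, 1, 4], [1, 0, 0]], D = diag(-6, 4, 6), P⁻¹ = [[0, 0, 1], [-4, 1, -4], [1, 0, 0]].
Q³ = P·diag(-216, 64, 216)·P⁻¹ = [[216, 0, 0], [608, 64, -1120], [0, 0, -216]].
The requested entry is 216.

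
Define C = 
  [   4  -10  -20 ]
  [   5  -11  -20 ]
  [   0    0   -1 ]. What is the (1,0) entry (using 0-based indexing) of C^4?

-1295

Characteristic polynomial: λ^3 + 8λ^2 + 13λ + 6 = (λ + 1)^2(λ + 6), so the eigenvalues are -6, -1, -1.
λ=-6: eigenvector (1, 1, 0).
λ=-1: eigenvector (-2, -1, 0).
λ=-1: eigenvector (0, -2, 1).
P = [[1, -2, 0], [1, -1, -2], [0, 0, 1]], D = diag(-6, -1, -1), P⁻¹ = [[-1, 2, 4], [-1, 1, 2], [0, 0, 1]].
C⁴ = P·diag(1296, 1, 1)·P⁻¹ = [[-1294, 2590, 5180], [-1295, 2591, 5180], [0, 0, 1]].
The requested entry is -1295.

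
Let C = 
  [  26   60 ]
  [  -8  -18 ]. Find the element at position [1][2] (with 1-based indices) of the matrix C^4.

Characteristic polynomial: λ^2 - 8λ + 12 = (λ - 6)(λ - 2), so the eigenvalues are 2, 6.
λ=2: eigenvector (-5, 2).
λ=6: eigenvector (-3, 1).
P = [[-5, -3], [2, 1]], D = diag(2, 6), P⁻¹ = [[1, 3], [-2, -5]].
C⁴ = P·diag(16, 1296)·P⁻¹ = [[7696, 19200], [-2560, -6384]].
The requested entry is 19200.

19200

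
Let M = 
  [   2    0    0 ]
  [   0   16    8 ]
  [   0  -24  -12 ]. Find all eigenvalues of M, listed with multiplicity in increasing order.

Characteristic polynomial: p(μ) = μ^3 - 6μ^2 + 8μ = μ(μ - 4)(μ - 2).
Roots (with multiplicity): 0, 2, 4.

0, 2, 4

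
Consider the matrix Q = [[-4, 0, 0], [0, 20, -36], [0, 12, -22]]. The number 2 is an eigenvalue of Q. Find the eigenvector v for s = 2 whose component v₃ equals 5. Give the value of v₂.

10

Q − 2I = [[-6, 0, 0], [0, 18, -36], [0, 12, -24]].
Solving (Q − 2I)v = 0 gives the eigenspace spanned by (0, 10, 5).
With v₃ = 5, v = (0, 10, 5), so v₂ = 10.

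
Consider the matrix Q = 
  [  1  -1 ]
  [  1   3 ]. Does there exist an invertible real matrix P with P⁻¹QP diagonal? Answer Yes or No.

No

Characteristic polynomial: p(r) = r^2 - 4r + 4 = (r - 2)^2.
r = 2 has algebraic multiplicity 2; rank(Q − 2I) = 1, so geometric multiplicity = 1.
Geometric multiplicity < algebraic multiplicity, so Q is not diagonalizable.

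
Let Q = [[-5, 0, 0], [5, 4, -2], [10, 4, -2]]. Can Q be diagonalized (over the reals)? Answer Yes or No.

Yes

Characteristic polynomial: p(μ) = μ^3 + 3μ^2 - 10μ = μ(μ - 2)(μ + 5).
All 3 eigenvalues are distinct, so Q is diagonalizable.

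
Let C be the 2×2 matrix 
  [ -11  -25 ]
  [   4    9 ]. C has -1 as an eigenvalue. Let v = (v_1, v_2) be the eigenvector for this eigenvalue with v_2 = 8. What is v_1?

-20

C + 1I = [[-10, -25], [4, 10]].
Solving (C + 1I)v = 0 gives the eigenspace spanned by (-20, 8).
With v_2 = 8, v = (-20, 8), so v_1 = -20.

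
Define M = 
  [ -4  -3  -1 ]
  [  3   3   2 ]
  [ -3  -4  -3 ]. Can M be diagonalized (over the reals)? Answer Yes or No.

No

Characteristic polynomial: p(λ) = λ^3 + 4λ^2 + 5λ + 2 = (λ + 1)^2(λ + 2).
λ = -1 has algebraic multiplicity 2; rank(M + 1I) = 2, so geometric multiplicity = 1.
Geometric multiplicity < algebraic multiplicity, so M is not diagonalizable.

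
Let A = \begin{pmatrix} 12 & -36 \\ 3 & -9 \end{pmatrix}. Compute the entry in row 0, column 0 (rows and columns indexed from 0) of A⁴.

Characteristic polynomial: λ^2 - 3λ = λ(λ - 3), so the eigenvalues are 0, 3.
λ=0: eigenvector (3, 1).
λ=3: eigenvector (4, 1).
P = [[3, 4], [1, 1]], D = diag(0, 3), P⁻¹ = [[-1, 4], [1, -3]].
A⁴ = P·diag(0, 81)·P⁻¹ = [[324, -972], [81, -243]].
The requested entry is 324.

324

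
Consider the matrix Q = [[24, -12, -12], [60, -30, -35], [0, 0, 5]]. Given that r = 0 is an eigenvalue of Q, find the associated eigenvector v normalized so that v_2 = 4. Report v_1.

Q = [[24, -12, -12], [60, -30, -35], [0, 0, 5]].
Solving (Q)v = 0 gives the eigenspace spanned by (2, 4, 0).
With v_2 = 4, v = (2, 4, 0), so v_1 = 2.

2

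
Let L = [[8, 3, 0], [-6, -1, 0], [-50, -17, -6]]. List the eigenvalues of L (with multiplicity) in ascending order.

Characteristic polynomial: p(r) = r^3 - r^2 - 32r + 60 = (r - 5)(r - 2)(r + 6).
Roots (with multiplicity): -6, 2, 5.

-6, 2, 5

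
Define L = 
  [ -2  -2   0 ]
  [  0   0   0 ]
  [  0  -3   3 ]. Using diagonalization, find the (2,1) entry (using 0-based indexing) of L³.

Characteristic polynomial: μ^3 - μ^2 - 6μ = μ(μ - 3)(μ + 2), so the eigenvalues are -2, 0, 3.
μ=-2: eigenvector (1, 0, 0).
μ=0: eigenvector (-1, 1, 1).
μ=3: eigenvector (0, 0, 1).
P = [[1, -1, 0], [0, 1, 0], [0, 1, 1]], D = diag(-2, 0, 3), P⁻¹ = [[1, 1, 0], [0, 1, 0], [0, -1, 1]].
L³ = P·diag(-8, 0, 27)·P⁻¹ = [[-8, -8, 0], [0, 0, 0], [0, -27, 27]].
The requested entry is -27.

-27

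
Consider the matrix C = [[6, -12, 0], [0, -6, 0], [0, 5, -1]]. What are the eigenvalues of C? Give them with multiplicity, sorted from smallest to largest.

-6, -1, 6

Characteristic polynomial: p(λ) = λ^3 + λ^2 - 36λ - 36 = (λ - 6)(λ + 1)(λ + 6).
Roots (with multiplicity): -6, -1, 6.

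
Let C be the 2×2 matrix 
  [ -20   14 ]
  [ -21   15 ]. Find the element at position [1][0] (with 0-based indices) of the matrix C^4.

Characteristic polynomial: r^2 + 5r - 6 = (r - 1)(r + 6), so the eigenvalues are -6, 1.
r=1: eigenvector (2, 3).
r=-6: eigenvector (1, 1).
P = [[2, 1], [3, 1]], D = diag(1, -6), P⁻¹ = [[-1, 1], [3, -2]].
C⁴ = P·diag(1, 1296)·P⁻¹ = [[3886, -2590], [3885, -2589]].
The requested entry is 3885.

3885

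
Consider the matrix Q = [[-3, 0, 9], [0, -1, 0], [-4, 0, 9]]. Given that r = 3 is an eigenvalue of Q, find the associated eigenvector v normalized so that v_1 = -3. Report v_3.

Q − 3I = [[-6, 0, 9], [0, -4, 0], [-4, 0, 6]].
Solving (Q − 3I)v = 0 gives the eigenspace spanned by (-3, 0, -2).
With v_1 = -3, v = (-3, 0, -2), so v_3 = -2.

-2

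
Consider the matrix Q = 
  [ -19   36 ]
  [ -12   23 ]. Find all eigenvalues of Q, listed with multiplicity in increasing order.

-1, 5

Characteristic polynomial: p(λ) = λ^2 - 4λ - 5 = (λ - 5)(λ + 1).
Roots (with multiplicity): -1, 5.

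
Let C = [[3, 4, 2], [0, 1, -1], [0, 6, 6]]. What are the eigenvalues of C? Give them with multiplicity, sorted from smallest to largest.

3, 3, 4

Characteristic polynomial: p(λ) = λ^3 - 10λ^2 + 33λ - 36 = (λ - 4)(λ - 3)^2.
Roots (with multiplicity): 3, 3, 4.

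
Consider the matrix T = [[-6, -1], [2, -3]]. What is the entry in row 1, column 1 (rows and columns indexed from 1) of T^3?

Characteristic polynomial: μ^2 + 9μ + 20 = (μ + 4)(μ + 5), so the eigenvalues are -5, -4.
μ=-4: eigenvector (-1, 2).
μ=-5: eigenvector (-1, 1).
P = [[-1, -1], [2, 1]], D = diag(-4, -5), P⁻¹ = [[1, 1], [-2, -1]].
T³ = P·diag(-64, -125)·P⁻¹ = [[-186, -61], [122, -3]].
The requested entry is -186.

-186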